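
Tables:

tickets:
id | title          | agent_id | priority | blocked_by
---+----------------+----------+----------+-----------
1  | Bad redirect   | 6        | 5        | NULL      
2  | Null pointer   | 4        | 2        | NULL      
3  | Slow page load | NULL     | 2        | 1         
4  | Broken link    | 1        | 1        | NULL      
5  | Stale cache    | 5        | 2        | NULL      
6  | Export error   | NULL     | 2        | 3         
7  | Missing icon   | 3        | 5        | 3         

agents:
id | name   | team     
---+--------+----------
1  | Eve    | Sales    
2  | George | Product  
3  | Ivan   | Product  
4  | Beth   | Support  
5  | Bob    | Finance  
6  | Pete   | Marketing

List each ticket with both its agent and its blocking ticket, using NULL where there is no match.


Two LEFT JOINs from the same base table tickets: one to agents via agent_id, one to tickets itself via blocked_by. Both are LEFT so every ticket is preserved.
Match against agents:
  - ticket 1 (Bad redirect): agent_id=6 -> matches Pete
  - ticket 2 (Null pointer): agent_id=4 -> matches Beth
  - ticket 3 (Slow page load): agent_id=NULL, no match -> kept with NULL
  - ticket 4 (Broken link): agent_id=1 -> matches Eve
  - ticket 5 (Stale cache): agent_id=5 -> matches Bob
  - ticket 6 (Export error): agent_id=NULL, no match -> kept with NULL
  - ticket 7 (Missing icon): agent_id=3 -> matches Ivan
Match against tickets (self):
  - ticket 1 (Bad redirect): blocked_by=NULL -> NULL
  - ticket 2 (Null pointer): blocked_by=NULL -> NULL
  - ticket 3 (Slow page load): blocked_by=1 -> Bad redirect
  - ticket 4 (Broken link): blocked_by=NULL -> NULL
  - ticket 5 (Stale cache): blocked_by=NULL -> NULL
  - ticket 6 (Export error): blocked_by=3 -> Slow page load
  - ticket 7 (Missing icon): blocked_by=3 -> Slow page load

SQL:
SELECT a.title, b.name AS agent, c.title AS blocked_by
FROM tickets a
LEFT JOIN agents b ON a.agent_id = b.id
LEFT JOIN tickets c ON a.blocked_by = c.id

Result:
title          | agent | blocked_by    
---------------+-------+---------------
Bad redirect   | Pete  | NULL          
Null pointer   | Beth  | NULL          
Slow page load | NULL  | Bad redirect  
Broken link    | Eve   | NULL          
Stale cache    | Bob   | NULL          
Export error   | NULL  | Slow page load
Missing icon   | Ivan  | Slow page load


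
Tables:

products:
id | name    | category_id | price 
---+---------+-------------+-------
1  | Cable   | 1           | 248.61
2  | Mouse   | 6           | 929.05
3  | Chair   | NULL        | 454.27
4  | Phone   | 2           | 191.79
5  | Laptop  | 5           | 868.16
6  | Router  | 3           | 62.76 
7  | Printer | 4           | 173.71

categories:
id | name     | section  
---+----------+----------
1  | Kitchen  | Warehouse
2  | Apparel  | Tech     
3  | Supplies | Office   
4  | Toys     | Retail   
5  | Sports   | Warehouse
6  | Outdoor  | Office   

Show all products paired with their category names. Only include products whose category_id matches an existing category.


INNER JOIN keeps only products rows whose category_id matches an id in categories. Walk through each product:
  - product 1 (Cable): category_id=1 -> matches Kitchen
  - product 2 (Mouse): category_id=6 -> matches Outdoor
  - product 3 (Chair): category_id=NULL, no match -> dropped
  - product 4 (Phone): category_id=2 -> matches Apparel
  - product 5 (Laptop): category_id=5 -> matches Sports
  - product 6 (Router): category_id=3 -> matches Supplies
  - product 7 (Printer): category_id=4 -> matches Toys
So 1 of 7 rows is dropped.

SQL:
SELECT a.name, b.name AS category
FROM products a
INNER JOIN categories b ON a.category_id = b.id

Result:
name    | category
--------+---------
Cable   | Kitchen 
Mouse   | Outdoor 
Phone   | Apparel 
Laptop  | Sports  
Router  | Supplies
Printer | Toys    


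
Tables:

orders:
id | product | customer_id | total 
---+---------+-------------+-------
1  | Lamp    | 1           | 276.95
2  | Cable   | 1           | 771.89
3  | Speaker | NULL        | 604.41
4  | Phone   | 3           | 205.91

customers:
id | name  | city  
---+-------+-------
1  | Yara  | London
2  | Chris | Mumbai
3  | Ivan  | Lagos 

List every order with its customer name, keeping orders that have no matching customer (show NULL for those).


LEFT JOIN keeps every row from orders (the left table); where customer_id has no match in customers, the customer columns become NULL. Walk through each order:
  - order 1 (Lamp): customer_id=1 -> matches Yara
  - order 2 (Cable): customer_id=1 -> matches Yara
  - order 3 (Speaker): customer_id=NULL, no match -> kept with NULL
  - order 4 (Phone): customer_id=3 -> matches Ivan
All 4 rows appear; 1 has NULL customer.

SQL:
SELECT a.product, b.name AS customer
FROM orders a
LEFT JOIN customers b ON a.customer_id = b.id

Result:
product | customer
--------+---------
Lamp    | Yara    
Cable   | Yara    
Speaker | NULL    
Phone   | Ivan    


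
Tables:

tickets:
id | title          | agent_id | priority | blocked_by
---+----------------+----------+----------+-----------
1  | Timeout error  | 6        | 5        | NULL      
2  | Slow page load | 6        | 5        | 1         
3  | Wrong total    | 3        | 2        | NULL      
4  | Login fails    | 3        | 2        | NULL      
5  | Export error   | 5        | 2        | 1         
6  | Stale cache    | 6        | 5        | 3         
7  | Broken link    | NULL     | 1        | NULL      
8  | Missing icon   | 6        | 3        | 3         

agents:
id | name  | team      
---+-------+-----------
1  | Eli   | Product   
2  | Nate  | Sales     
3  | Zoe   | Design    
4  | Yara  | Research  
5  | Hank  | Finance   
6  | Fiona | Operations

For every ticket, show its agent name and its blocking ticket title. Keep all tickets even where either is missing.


Two LEFT JOINs from the same base table tickets: one to agents via agent_id, one to tickets itself via blocked_by. Both are LEFT so every ticket is preserved.
Match against agents:
  - ticket 1 (Timeout error): agent_id=6 -> matches Fiona
  - ticket 2 (Slow page load): agent_id=6 -> matches Fiona
  - ticket 3 (Wrong total): agent_id=3 -> matches Zoe
  - ticket 4 (Login fails): agent_id=3 -> matches Zoe
  - ticket 5 (Export error): agent_id=5 -> matches Hank
  - ticket 6 (Stale cache): agent_id=6 -> matches Fiona
  - ticket 7 (Broken link): agent_id=NULL, no match -> kept with NULL
  - ticket 8 (Missing icon): agent_id=6 -> matches Fiona
Match against tickets (self):
  - ticket 1 (Timeout error): blocked_by=NULL -> NULL
  - ticket 2 (Slow page load): blocked_by=1 -> Timeout error
  - ticket 3 (Wrong total): blocked_by=NULL -> NULL
  - ticket 4 (Login fails): blocked_by=NULL -> NULL
  - ticket 5 (Export error): blocked_by=1 -> Timeout error
  - ticket 6 (Stale cache): blocked_by=3 -> Wrong total
  - ticket 7 (Broken link): blocked_by=NULL -> NULL
  - ticket 8 (Missing icon): blocked_by=3 -> Wrong total

SQL:
SELECT a.title, b.name AS agent, c.title AS blocked_by
FROM tickets a
LEFT JOIN agents b ON a.agent_id = b.id
LEFT JOIN tickets c ON a.blocked_by = c.id

Result:
title          | agent | blocked_by   
---------------+-------+--------------
Timeout error  | Fiona | NULL         
Slow page load | Fiona | Timeout error
Wrong total    | Zoe   | NULL         
Login fails    | Zoe   | NULL         
Export error   | Hank  | Timeout error
Stale cache    | Fiona | Wrong total  
Broken link    | NULL  | NULL         
Missing icon   | Fiona | Wrong total  


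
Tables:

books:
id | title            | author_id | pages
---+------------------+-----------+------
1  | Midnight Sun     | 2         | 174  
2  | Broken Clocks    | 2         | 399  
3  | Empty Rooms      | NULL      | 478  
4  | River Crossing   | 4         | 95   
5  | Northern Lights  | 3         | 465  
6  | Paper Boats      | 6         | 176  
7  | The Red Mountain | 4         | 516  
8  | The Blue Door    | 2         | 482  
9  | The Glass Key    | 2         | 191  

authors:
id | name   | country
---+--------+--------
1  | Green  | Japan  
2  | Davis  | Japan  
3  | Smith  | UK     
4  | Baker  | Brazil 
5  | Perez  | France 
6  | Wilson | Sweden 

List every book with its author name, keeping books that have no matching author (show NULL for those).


LEFT JOIN keeps every row from books (the left table); where author_id has no match in authors, the author columns become NULL. Walk through each book:
  - book 1 (Midnight Sun): author_id=2 -> matches Davis
  - book 2 (Broken Clocks): author_id=2 -> matches Davis
  - book 3 (Empty Rooms): author_id=NULL, no match -> kept with NULL
  - book 4 (River Crossing): author_id=4 -> matches Baker
  - book 5 (Northern Lights): author_id=3 -> matches Smith
  - book 6 (Paper Boats): author_id=6 -> matches Wilson
  - book 7 (The Red Mountain): author_id=4 -> matches Baker
  - book 8 (The Blue Door): author_id=2 -> matches Davis
  - book 9 (The Glass Key): author_id=2 -> matches Davis
All 9 rows appear; 1 has NULL author.

SQL:
SELECT a.title, b.name AS author
FROM books a
LEFT JOIN authors b ON a.author_id = b.id

Result:
title            | author
-----------------+-------
Midnight Sun     | Davis 
Broken Clocks    | Davis 
Empty Rooms      | NULL  
River Crossing   | Baker 
Northern Lights  | Smith 
Paper Boats      | Wilson
The Red Mountain | Baker 
The Blue Door    | Davis 
The Glass Key    | Davis 


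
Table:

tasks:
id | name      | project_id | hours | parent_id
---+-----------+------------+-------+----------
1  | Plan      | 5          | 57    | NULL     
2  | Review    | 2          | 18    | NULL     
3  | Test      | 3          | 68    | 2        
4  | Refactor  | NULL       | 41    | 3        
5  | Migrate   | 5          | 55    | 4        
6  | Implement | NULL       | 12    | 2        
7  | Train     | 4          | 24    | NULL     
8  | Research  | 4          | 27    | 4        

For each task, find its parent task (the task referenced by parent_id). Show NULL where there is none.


This is a self-join: tasks is joined to a second copy of itself, matching each row's parent_id to another row's id. Use LEFT JOIN so rows with parent_id=NULL are kept.
  - task 1 (Plan): parent_id=NULL -> NULL
  - task 2 (Review): parent_id=NULL -> NULL
  - task 3 (Test): parent_id=2 -> Review
  - task 4 (Refactor): parent_id=3 -> Test
  - task 5 (Migrate): parent_id=4 -> Refactor
  - task 6 (Implement): parent_id=2 -> Review
  - task 7 (Train): parent_id=NULL -> NULL
  - task 8 (Research): parent_id=4 -> Refactor

SQL:
SELECT a.name AS item, b.name AS parent
FROM tasks a
LEFT JOIN tasks b ON a.parent_id = b.id

Result:
item      | parent  
----------+---------
Plan      | NULL    
Review    | NULL    
Test      | Review  
Refactor  | Test    
Migrate   | Refactor
Implement | Review  
Train     | NULL    
Research  | Refactor


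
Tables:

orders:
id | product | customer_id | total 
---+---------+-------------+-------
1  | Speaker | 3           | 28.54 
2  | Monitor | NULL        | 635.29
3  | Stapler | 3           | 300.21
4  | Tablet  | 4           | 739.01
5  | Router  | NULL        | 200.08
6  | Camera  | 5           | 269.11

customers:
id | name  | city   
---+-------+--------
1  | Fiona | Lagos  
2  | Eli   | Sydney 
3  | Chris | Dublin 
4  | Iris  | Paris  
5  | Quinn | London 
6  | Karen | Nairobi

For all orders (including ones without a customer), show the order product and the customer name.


LEFT JOIN keeps every row from orders (the left table); where customer_id has no match in customers, the customer columns become NULL. Walk through each order:
  - order 1 (Speaker): customer_id=3 -> matches Chris
  - order 2 (Monitor): customer_id=NULL, no match -> kept with NULL
  - order 3 (Stapler): customer_id=3 -> matches Chris
  - order 4 (Tablet): customer_id=4 -> matches Iris
  - order 5 (Router): customer_id=NULL, no match -> kept with NULL
  - order 6 (Camera): customer_id=5 -> matches Quinn
All 6 rows appear; 2 have NULL customer.

SQL:
SELECT a.product, b.name AS customer
FROM orders a
LEFT JOIN customers b ON a.customer_id = b.id

Result:
product | customer
--------+---------
Speaker | Chris   
Monitor | NULL    
Stapler | Chris   
Tablet  | Iris    
Router  | NULL    
Camera  | Quinn   


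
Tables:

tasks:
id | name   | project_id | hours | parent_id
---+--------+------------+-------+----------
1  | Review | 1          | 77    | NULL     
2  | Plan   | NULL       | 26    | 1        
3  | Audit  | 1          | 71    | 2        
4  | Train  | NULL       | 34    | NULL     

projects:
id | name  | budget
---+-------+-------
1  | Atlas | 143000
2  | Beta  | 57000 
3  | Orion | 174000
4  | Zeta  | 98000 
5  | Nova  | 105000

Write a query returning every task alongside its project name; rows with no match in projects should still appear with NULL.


LEFT JOIN keeps every row from tasks (the left table); where project_id has no match in projects, the project columns become NULL. Walk through each task:
  - task 1 (Review): project_id=1 -> matches Atlas
  - task 2 (Plan): project_id=NULL, no match -> kept with NULL
  - task 3 (Audit): project_id=1 -> matches Atlas
  - task 4 (Train): project_id=NULL, no match -> kept with NULL
All 4 rows appear; 2 have NULL project.

SQL:
SELECT a.name, b.name AS project
FROM tasks a
LEFT JOIN projects b ON a.project_id = b.id

Result:
name   | project
-------+--------
Review | Atlas  
Plan   | NULL   
Audit  | Atlas  
Train  | NULL   


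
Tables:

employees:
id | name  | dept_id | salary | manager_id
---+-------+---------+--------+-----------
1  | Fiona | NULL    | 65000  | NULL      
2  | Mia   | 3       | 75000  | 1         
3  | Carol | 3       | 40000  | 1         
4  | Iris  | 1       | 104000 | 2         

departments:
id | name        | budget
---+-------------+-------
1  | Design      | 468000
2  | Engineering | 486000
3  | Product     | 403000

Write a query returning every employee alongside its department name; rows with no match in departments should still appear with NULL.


LEFT JOIN keeps every row from employees (the left table); where dept_id has no match in departments, the department columns become NULL. Walk through each employee:
  - employee 1 (Fiona): dept_id=NULL, no match -> kept with NULL
  - employee 2 (Mia): dept_id=3 -> matches Product
  - employee 3 (Carol): dept_id=3 -> matches Product
  - employee 4 (Iris): dept_id=1 -> matches Design
All 4 rows appear; 1 has NULL department.

SQL:
SELECT a.name, b.name AS department
FROM employees a
LEFT JOIN departments b ON a.dept_id = b.id

Result:
name  | department
------+-----------
Fiona | NULL      
Mia   | Product   
Carol | Product   
Iris  | Design    


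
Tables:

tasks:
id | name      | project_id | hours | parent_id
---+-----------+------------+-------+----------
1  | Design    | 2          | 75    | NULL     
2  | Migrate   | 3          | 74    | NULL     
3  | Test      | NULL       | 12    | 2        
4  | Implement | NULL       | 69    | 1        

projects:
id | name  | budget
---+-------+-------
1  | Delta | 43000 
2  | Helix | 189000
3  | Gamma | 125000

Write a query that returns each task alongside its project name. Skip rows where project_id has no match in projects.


INNER JOIN keeps only tasks rows whose project_id matches an id in projects. Walk through each task:
  - task 1 (Design): project_id=2 -> matches Helix
  - task 2 (Migrate): project_id=3 -> matches Gamma
  - task 3 (Test): project_id=NULL, no match -> dropped
  - task 4 (Implement): project_id=NULL, no match -> dropped
So 2 of 4 rows are dropped.

SQL:
SELECT a.name, b.name AS project
FROM tasks a
INNER JOIN projects b ON a.project_id = b.id

Result:
name    | project
--------+--------
Design  | Helix  
Migrate | Gamma  


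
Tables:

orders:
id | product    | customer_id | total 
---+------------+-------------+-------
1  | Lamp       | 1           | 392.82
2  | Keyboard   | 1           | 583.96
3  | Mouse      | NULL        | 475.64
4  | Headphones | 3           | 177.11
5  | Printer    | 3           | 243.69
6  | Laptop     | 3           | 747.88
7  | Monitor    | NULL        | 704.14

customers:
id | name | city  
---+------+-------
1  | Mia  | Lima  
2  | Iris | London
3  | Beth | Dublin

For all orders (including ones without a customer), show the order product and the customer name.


LEFT JOIN keeps every row from orders (the left table); where customer_id has no match in customers, the customer columns become NULL. Walk through each order:
  - order 1 (Lamp): customer_id=1 -> matches Mia
  - order 2 (Keyboard): customer_id=1 -> matches Mia
  - order 3 (Mouse): customer_id=NULL, no match -> kept with NULL
  - order 4 (Headphones): customer_id=3 -> matches Beth
  - order 5 (Printer): customer_id=3 -> matches Beth
  - order 6 (Laptop): customer_id=3 -> matches Beth
  - order 7 (Monitor): customer_id=NULL, no match -> kept with NULL
All 7 rows appear; 2 have NULL customer.

SQL:
SELECT a.product, b.name AS customer
FROM orders a
LEFT JOIN customers b ON a.customer_id = b.id

Result:
product    | customer
-----------+---------
Lamp       | Mia     
Keyboard   | Mia     
Mouse      | NULL    
Headphones | Beth    
Printer    | Beth    
Laptop     | Beth    
Monitor    | NULL    


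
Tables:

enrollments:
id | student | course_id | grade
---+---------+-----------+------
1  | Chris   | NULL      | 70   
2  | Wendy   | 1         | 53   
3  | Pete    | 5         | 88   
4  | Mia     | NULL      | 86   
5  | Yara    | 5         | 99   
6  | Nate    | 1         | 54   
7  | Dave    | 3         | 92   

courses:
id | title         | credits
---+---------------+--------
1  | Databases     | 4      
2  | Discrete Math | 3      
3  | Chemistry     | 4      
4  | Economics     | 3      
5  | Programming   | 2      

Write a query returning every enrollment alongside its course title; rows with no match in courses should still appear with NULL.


LEFT JOIN keeps every row from enrollments (the left table); where course_id has no match in courses, the course columns become NULL. Walk through each enrollment:
  - enrollment 1 (Chris): course_id=NULL, no match -> kept with NULL
  - enrollment 2 (Wendy): course_id=1 -> matches Databases
  - enrollment 3 (Pete): course_id=5 -> matches Programming
  - enrollment 4 (Mia): course_id=NULL, no match -> kept with NULL
  - enrollment 5 (Yara): course_id=5 -> matches Programming
  - enrollment 6 (Nate): course_id=1 -> matches Databases
  - enrollment 7 (Dave): course_id=3 -> matches Chemistry
All 7 rows appear; 2 have NULL course.

SQL:
SELECT a.student, b.title AS course
FROM enrollments a
LEFT JOIN courses b ON a.course_id = b.id

Result:
student | course     
--------+------------
Chris   | NULL       
Wendy   | Databases  
Pete    | Programming
Mia     | NULL       
Yara    | Programming
Nate    | Databases  
Dave    | Chemistry  


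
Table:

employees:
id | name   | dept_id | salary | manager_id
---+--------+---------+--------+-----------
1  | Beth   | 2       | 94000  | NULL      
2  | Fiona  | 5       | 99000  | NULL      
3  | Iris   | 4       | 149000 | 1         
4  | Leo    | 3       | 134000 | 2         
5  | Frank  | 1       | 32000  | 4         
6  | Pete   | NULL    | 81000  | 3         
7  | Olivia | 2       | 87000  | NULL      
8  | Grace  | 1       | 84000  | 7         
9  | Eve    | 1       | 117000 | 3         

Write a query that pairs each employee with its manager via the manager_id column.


This is a self-join: employees is joined to a second copy of itself, matching each row's manager_id to another row's id. Use LEFT JOIN so rows with manager_id=NULL are kept.
  - employee 1 (Beth): manager_id=NULL -> NULL
  - employee 2 (Fiona): manager_id=NULL -> NULL
  - employee 3 (Iris): manager_id=1 -> Beth
  - employee 4 (Leo): manager_id=2 -> Fiona
  - employee 5 (Frank): manager_id=4 -> Leo
  - employee 6 (Pete): manager_id=3 -> Iris
  - employee 7 (Olivia): manager_id=NULL -> NULL
  - employee 8 (Grace): manager_id=7 -> Olivia
  - employee 9 (Eve): manager_id=3 -> Iris

SQL:
SELECT a.name AS item, b.name AS manager
FROM employees a
LEFT JOIN employees b ON a.manager_id = b.id

Result:
item   | manager
-------+--------
Beth   | NULL   
Fiona  | NULL   
Iris   | Beth   
Leo    | Fiona  
Frank  | Leo    
Pete   | Iris   
Olivia | NULL   
Grace  | Olivia 
Eve    | Iris   


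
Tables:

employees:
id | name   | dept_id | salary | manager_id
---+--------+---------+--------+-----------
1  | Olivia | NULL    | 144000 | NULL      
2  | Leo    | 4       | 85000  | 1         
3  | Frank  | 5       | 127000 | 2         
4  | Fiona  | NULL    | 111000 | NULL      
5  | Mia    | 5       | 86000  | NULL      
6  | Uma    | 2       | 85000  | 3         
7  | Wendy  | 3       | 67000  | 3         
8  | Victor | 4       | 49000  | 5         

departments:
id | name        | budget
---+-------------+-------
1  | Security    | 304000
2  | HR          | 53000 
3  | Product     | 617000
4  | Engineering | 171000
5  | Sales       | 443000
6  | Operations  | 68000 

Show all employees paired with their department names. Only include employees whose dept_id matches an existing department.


INNER JOIN keeps only employees rows whose dept_id matches an id in departments. Walk through each employee:
  - employee 1 (Olivia): dept_id=NULL, no match -> dropped
  - employee 2 (Leo): dept_id=4 -> matches Engineering
  - employee 3 (Frank): dept_id=5 -> matches Sales
  - employee 4 (Fiona): dept_id=NULL, no match -> dropped
  - employee 5 (Mia): dept_id=5 -> matches Sales
  - employee 6 (Uma): dept_id=2 -> matches HR
  - employee 7 (Wendy): dept_id=3 -> matches Product
  - employee 8 (Victor): dept_id=4 -> matches Engineering
So 2 of 8 rows are dropped.

SQL:
SELECT a.name, b.name AS department
FROM employees a
INNER JOIN departments b ON a.dept_id = b.id

Result:
name   | department 
-------+------------
Leo    | Engineering
Frank  | Sales      
Mia    | Sales      
Uma    | HR         
Wendy  | Product    
Victor | Engineering


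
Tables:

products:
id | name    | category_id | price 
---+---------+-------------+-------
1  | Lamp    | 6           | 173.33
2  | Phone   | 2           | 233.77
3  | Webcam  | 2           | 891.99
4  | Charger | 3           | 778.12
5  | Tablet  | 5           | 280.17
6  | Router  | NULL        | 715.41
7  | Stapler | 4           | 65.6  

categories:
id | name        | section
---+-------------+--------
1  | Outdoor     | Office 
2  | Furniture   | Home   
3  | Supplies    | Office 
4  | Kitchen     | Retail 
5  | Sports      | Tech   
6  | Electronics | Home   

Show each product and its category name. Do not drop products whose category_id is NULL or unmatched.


LEFT JOIN keeps every row from products (the left table); where category_id has no match in categories, the category columns become NULL. Walk through each product:
  - product 1 (Lamp): category_id=6 -> matches Electronics
  - product 2 (Phone): category_id=2 -> matches Furniture
  - product 3 (Webcam): category_id=2 -> matches Furniture
  - product 4 (Charger): category_id=3 -> matches Supplies
  - product 5 (Tablet): category_id=5 -> matches Sports
  - product 6 (Router): category_id=NULL, no match -> kept with NULL
  - product 7 (Stapler): category_id=4 -> matches Kitchen
All 7 rows appear; 1 has NULL category.

SQL:
SELECT a.name, b.name AS category
FROM products a
LEFT JOIN categories b ON a.category_id = b.id

Result:
name    | category   
--------+------------
Lamp    | Electronics
Phone   | Furniture  
Webcam  | Furniture  
Charger | Supplies   
Tablet  | Sports     
Router  | NULL       
Stapler | Kitchen    


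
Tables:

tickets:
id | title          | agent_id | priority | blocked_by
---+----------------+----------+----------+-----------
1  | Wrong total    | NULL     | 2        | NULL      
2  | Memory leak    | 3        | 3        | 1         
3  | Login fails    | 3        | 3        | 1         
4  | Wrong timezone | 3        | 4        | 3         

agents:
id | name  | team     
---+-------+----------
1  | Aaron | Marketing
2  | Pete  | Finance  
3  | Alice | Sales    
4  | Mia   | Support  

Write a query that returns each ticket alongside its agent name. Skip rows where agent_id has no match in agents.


INNER JOIN keeps only tickets rows whose agent_id matches an id in agents. Walk through each ticket:
  - ticket 1 (Wrong total): agent_id=NULL, no match -> dropped
  - ticket 2 (Memory leak): agent_id=3 -> matches Alice
  - ticket 3 (Login fails): agent_id=3 -> matches Alice
  - ticket 4 (Wrong timezone): agent_id=3 -> matches Alice
So 1 of 4 rows is dropped.

SQL:
SELECT a.title, b.name AS agent
FROM tickets a
INNER JOIN agents b ON a.agent_id = b.id

Result:
title          | agent
---------------+------
Memory leak    | Alice
Login fails    | Alice
Wrong timezone | Alice


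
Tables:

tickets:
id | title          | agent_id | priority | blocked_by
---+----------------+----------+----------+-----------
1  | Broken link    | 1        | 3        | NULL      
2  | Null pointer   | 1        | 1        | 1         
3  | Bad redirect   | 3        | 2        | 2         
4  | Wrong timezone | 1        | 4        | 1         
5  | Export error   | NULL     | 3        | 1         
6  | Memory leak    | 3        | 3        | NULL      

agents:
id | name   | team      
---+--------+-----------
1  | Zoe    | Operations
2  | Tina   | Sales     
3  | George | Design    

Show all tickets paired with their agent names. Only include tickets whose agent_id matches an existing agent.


INNER JOIN keeps only tickets rows whose agent_id matches an id in agents. Walk through each ticket:
  - ticket 1 (Broken link): agent_id=1 -> matches Zoe
  - ticket 2 (Null pointer): agent_id=1 -> matches Zoe
  - ticket 3 (Bad redirect): agent_id=3 -> matches George
  - ticket 4 (Wrong timezone): agent_id=1 -> matches Zoe
  - ticket 5 (Export error): agent_id=NULL, no match -> dropped
  - ticket 6 (Memory leak): agent_id=3 -> matches George
So 1 of 6 rows is dropped.

SQL:
SELECT a.title, b.name AS agent
FROM tickets a
INNER JOIN agents b ON a.agent_id = b.id

Result:
title          | agent 
---------------+-------
Broken link    | Zoe   
Null pointer   | Zoe   
Bad redirect   | George
Wrong timezone | Zoe   
Memory leak    | George


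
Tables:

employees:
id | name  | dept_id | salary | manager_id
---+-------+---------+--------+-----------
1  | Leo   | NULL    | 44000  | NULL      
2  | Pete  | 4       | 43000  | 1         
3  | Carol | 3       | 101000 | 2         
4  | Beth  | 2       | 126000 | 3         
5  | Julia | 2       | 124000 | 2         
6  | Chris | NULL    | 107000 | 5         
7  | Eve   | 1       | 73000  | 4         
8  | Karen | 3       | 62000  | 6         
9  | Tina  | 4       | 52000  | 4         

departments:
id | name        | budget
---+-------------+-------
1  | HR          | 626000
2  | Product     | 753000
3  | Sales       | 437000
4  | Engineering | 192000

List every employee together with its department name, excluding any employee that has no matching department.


INNER JOIN keeps only employees rows whose dept_id matches an id in departments. Walk through each employee:
  - employee 1 (Leo): dept_id=NULL, no match -> dropped
  - employee 2 (Pete): dept_id=4 -> matches Engineering
  - employee 3 (Carol): dept_id=3 -> matches Sales
  - employee 4 (Beth): dept_id=2 -> matches Product
  - employee 5 (Julia): dept_id=2 -> matches Product
  - employee 6 (Chris): dept_id=NULL, no match -> dropped
  - employee 7 (Eve): dept_id=1 -> matches HR
  - employee 8 (Karen): dept_id=3 -> matches Sales
  - employee 9 (Tina): dept_id=4 -> matches Engineering
So 2 of 9 rows are dropped.

SQL:
SELECT a.name, b.name AS department
FROM employees a
INNER JOIN departments b ON a.dept_id = b.id

Result:
name  | department 
------+------------
Pete  | Engineering
Carol | Sales      
Beth  | Product    
Julia | Product    
Eve   | HR         
Karen | Sales      
Tina  | Engineering


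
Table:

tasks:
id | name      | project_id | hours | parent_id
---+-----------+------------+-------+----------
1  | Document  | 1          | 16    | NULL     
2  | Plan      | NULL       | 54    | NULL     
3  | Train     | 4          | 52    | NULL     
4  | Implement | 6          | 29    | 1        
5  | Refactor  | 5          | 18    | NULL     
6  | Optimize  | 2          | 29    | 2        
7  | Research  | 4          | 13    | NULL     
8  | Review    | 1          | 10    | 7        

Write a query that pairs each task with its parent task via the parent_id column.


This is a self-join: tasks is joined to a second copy of itself, matching each row's parent_id to another row's id. Use LEFT JOIN so rows with parent_id=NULL are kept.
  - task 1 (Document): parent_id=NULL -> NULL
  - task 2 (Plan): parent_id=NULL -> NULL
  - task 3 (Train): parent_id=NULL -> NULL
  - task 4 (Implement): parent_id=1 -> Document
  - task 5 (Refactor): parent_id=NULL -> NULL
  - task 6 (Optimize): parent_id=2 -> Plan
  - task 7 (Research): parent_id=NULL -> NULL
  - task 8 (Review): parent_id=7 -> Research

SQL:
SELECT a.name AS item, b.name AS parent
FROM tasks a
LEFT JOIN tasks b ON a.parent_id = b.id

Result:
item      | parent  
----------+---------
Document  | NULL    
Plan      | NULL    
Train     | NULL    
Implement | Document
Refactor  | NULL    
Optimize  | Plan    
Research  | NULL    
Review    | Research


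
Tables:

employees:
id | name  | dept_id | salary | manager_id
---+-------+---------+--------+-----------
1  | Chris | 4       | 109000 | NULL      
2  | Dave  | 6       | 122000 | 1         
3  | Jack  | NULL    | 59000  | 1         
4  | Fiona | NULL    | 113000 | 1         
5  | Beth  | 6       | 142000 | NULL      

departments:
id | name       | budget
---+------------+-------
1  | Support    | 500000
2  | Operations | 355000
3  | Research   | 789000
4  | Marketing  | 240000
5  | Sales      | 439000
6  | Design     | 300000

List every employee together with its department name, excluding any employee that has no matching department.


INNER JOIN keeps only employees rows whose dept_id matches an id in departments. Walk through each employee:
  - employee 1 (Chris): dept_id=4 -> matches Marketing
  - employee 2 (Dave): dept_id=6 -> matches Design
  - employee 3 (Jack): dept_id=NULL, no match -> dropped
  - employee 4 (Fiona): dept_id=NULL, no match -> dropped
  - employee 5 (Beth): dept_id=6 -> matches Design
So 2 of 5 rows are dropped.

SQL:
SELECT a.name, b.name AS department
FROM employees a
INNER JOIN departments b ON a.dept_id = b.id

Result:
name  | department
------+-----------
Chris | Marketing 
Dave  | Design    
Beth  | Design    


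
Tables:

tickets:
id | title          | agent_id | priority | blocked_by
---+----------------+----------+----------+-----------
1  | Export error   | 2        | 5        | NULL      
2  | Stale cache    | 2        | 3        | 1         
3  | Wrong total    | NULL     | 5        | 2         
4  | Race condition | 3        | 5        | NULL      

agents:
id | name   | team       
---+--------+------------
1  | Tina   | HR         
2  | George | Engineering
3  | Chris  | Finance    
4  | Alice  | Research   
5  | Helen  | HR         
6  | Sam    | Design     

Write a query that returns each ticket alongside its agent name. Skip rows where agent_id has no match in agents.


INNER JOIN keeps only tickets rows whose agent_id matches an id in agents. Walk through each ticket:
  - ticket 1 (Export error): agent_id=2 -> matches George
  - ticket 2 (Stale cache): agent_id=2 -> matches George
  - ticket 3 (Wrong total): agent_id=NULL, no match -> dropped
  - ticket 4 (Race condition): agent_id=3 -> matches Chris
So 1 of 4 rows is dropped.

SQL:
SELECT a.title, b.name AS agent
FROM tickets a
INNER JOIN agents b ON a.agent_id = b.id

Result:
title          | agent 
---------------+-------
Export error   | George
Stale cache    | George
Race condition | Chris 


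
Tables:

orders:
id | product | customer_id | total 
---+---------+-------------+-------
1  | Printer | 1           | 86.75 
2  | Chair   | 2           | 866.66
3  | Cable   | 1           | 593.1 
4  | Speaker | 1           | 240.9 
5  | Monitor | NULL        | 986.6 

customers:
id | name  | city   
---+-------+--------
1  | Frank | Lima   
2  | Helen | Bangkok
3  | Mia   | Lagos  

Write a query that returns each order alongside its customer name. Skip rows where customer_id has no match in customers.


INNER JOIN keeps only orders rows whose customer_id matches an id in customers. Walk through each order:
  - order 1 (Printer): customer_id=1 -> matches Frank
  - order 2 (Chair): customer_id=2 -> matches Helen
  - order 3 (Cable): customer_id=1 -> matches Frank
  - order 4 (Speaker): customer_id=1 -> matches Frank
  - order 5 (Monitor): customer_id=NULL, no match -> dropped
So 1 of 5 rows is dropped.

SQL:
SELECT a.product, b.name AS customer
FROM orders a
INNER JOIN customers b ON a.customer_id = b.id

Result:
product | customer
--------+---------
Printer | Frank   
Chair   | Helen   
Cable   | Frank   
Speaker | Frank   


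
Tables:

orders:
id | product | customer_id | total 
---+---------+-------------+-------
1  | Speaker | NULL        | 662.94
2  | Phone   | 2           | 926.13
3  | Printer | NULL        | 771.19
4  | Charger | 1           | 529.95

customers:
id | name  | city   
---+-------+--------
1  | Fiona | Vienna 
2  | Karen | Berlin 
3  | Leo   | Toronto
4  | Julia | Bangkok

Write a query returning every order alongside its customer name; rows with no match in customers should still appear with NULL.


LEFT JOIN keeps every row from orders (the left table); where customer_id has no match in customers, the customer columns become NULL. Walk through each order:
  - order 1 (Speaker): customer_id=NULL, no match -> kept with NULL
  - order 2 (Phone): customer_id=2 -> matches Karen
  - order 3 (Printer): customer_id=NULL, no match -> kept with NULL
  - order 4 (Charger): customer_id=1 -> matches Fiona
All 4 rows appear; 2 have NULL customer.

SQL:
SELECT a.product, b.name AS customer
FROM orders a
LEFT JOIN customers b ON a.customer_id = b.id

Result:
product | customer
--------+---------
Speaker | NULL    
Phone   | Karen   
Printer | NULL    
Charger | Fiona   


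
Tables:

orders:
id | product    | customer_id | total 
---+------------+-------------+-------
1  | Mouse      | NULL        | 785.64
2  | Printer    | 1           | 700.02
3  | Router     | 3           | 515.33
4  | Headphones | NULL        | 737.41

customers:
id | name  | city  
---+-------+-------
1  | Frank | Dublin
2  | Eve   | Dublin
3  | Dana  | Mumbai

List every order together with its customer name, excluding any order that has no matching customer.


INNER JOIN keeps only orders rows whose customer_id matches an id in customers. Walk through each order:
  - order 1 (Mouse): customer_id=NULL, no match -> dropped
  - order 2 (Printer): customer_id=1 -> matches Frank
  - order 3 (Router): customer_id=3 -> matches Dana
  - order 4 (Headphones): customer_id=NULL, no match -> dropped
So 2 of 4 rows are dropped.

SQL:
SELECT a.product, b.name AS customer
FROM orders a
INNER JOIN customers b ON a.customer_id = b.id

Result:
product | customer
--------+---------
Printer | Frank   
Router  | Dana    


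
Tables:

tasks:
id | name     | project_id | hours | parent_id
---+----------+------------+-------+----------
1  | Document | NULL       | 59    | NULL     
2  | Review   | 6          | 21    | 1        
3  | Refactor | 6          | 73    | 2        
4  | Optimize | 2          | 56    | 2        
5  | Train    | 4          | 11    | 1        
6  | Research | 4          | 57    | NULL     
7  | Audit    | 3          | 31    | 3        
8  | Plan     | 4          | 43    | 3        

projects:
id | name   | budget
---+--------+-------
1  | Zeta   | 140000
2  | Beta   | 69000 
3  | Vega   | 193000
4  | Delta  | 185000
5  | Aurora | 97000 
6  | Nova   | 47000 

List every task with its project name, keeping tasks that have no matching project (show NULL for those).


LEFT JOIN keeps every row from tasks (the left table); where project_id has no match in projects, the project columns become NULL. Walk through each task:
  - task 1 (Document): project_id=NULL, no match -> kept with NULL
  - task 2 (Review): project_id=6 -> matches Nova
  - task 3 (Refactor): project_id=6 -> matches Nova
  - task 4 (Optimize): project_id=2 -> matches Beta
  - task 5 (Train): project_id=4 -> matches Delta
  - task 6 (Research): project_id=4 -> matches Delta
  - task 7 (Audit): project_id=3 -> matches Vega
  - task 8 (Plan): project_id=4 -> matches Delta
All 8 rows appear; 1 has NULL project.

SQL:
SELECT a.name, b.name AS project
FROM tasks a
LEFT JOIN projects b ON a.project_id = b.id

Result:
name     | project
---------+--------
Document | NULL   
Review   | Nova   
Refactor | Nova   
Optimize | Beta   
Train    | Delta  
Research | Delta  
Audit    | Vega   
Plan     | Delta  


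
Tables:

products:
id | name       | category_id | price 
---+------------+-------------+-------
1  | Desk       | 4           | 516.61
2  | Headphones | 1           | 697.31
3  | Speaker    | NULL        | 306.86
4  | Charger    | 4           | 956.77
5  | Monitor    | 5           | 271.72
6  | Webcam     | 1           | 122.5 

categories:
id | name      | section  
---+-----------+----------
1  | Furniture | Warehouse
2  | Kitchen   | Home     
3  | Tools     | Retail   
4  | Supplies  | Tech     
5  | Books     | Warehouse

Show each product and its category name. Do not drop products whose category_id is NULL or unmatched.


LEFT JOIN keeps every row from products (the left table); where category_id has no match in categories, the category columns become NULL. Walk through each product:
  - product 1 (Desk): category_id=4 -> matches Supplies
  - product 2 (Headphones): category_id=1 -> matches Furniture
  - product 3 (Speaker): category_id=NULL, no match -> kept with NULL
  - product 4 (Charger): category_id=4 -> matches Supplies
  - product 5 (Monitor): category_id=5 -> matches Books
  - product 6 (Webcam): category_id=1 -> matches Furniture
All 6 rows appear; 1 has NULL category.

SQL:
SELECT a.name, b.name AS category
FROM products a
LEFT JOIN categories b ON a.category_id = b.id

Result:
name       | category 
-----------+----------
Desk       | Supplies 
Headphones | Furniture
Speaker    | NULL     
Charger    | Supplies 
Monitor    | Books    
Webcam     | Furniture


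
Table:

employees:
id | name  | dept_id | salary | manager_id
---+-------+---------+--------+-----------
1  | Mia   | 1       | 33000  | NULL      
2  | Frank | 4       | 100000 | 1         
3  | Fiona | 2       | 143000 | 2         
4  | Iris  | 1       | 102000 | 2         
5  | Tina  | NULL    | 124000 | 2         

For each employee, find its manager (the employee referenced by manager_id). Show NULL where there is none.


This is a self-join: employees is joined to a second copy of itself, matching each row's manager_id to another row's id. Use LEFT JOIN so rows with manager_id=NULL are kept.
  - employee 1 (Mia): manager_id=NULL -> NULL
  - employee 2 (Frank): manager_id=1 -> Mia
  - employee 3 (Fiona): manager_id=2 -> Frank
  - employee 4 (Iris): manager_id=2 -> Frank
  - employee 5 (Tina): manager_id=2 -> Frank

SQL:
SELECT a.name AS item, b.name AS manager
FROM employees a
LEFT JOIN employees b ON a.manager_id = b.id

Result:
item  | manager
------+--------
Mia   | NULL   
Frank | Mia    
Fiona | Frank  
Iris  | Frank  
Tina  | Frank  


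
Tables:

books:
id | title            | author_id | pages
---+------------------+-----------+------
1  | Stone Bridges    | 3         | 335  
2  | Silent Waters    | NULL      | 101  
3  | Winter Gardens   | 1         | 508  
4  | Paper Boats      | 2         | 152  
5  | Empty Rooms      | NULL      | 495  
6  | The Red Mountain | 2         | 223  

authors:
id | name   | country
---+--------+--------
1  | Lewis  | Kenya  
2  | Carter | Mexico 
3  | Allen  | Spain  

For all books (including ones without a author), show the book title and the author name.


LEFT JOIN keeps every row from books (the left table); where author_id has no match in authors, the author columns become NULL. Walk through each book:
  - book 1 (Stone Bridges): author_id=3 -> matches Allen
  - book 2 (Silent Waters): author_id=NULL, no match -> kept with NULL
  - book 3 (Winter Gardens): author_id=1 -> matches Lewis
  - book 4 (Paper Boats): author_id=2 -> matches Carter
  - book 5 (Empty Rooms): author_id=NULL, no match -> kept with NULL
  - book 6 (The Red Mountain): author_id=2 -> matches Carter
All 6 rows appear; 2 have NULL author.

SQL:
SELECT a.title, b.name AS author
FROM books a
LEFT JOIN authors b ON a.author_id = b.id

Result:
title            | author
-----------------+-------
Stone Bridges    | Allen 
Silent Waters    | NULL  
Winter Gardens   | Lewis 
Paper Boats      | Carter
Empty Rooms      | NULL  
The Red Mountain | Carter
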